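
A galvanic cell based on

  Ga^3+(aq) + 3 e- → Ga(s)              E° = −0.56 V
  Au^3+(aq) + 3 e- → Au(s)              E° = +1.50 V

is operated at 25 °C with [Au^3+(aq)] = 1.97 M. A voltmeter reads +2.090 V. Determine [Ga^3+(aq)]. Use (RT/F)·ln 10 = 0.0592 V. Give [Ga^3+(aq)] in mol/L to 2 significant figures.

0.059 M

Au³⁺/Au is the cathode (higher E°); E°cell = +1.50 − (−0.56) = +2.06 V with n = 3.
From the Nernst equation, log Q = n(E° − E)/0.0592 = 3·(+2.06 − (+2.090))/0.0592 = −1.520.
For Au^3+(aq) + Ga(s) → Au(s) + Ga^3+(aq), the reaction quotient is Q = [Ga^3+(aq)] / [Au^3+(aq)].
Isolating [Ga^3+(aq)] in Q = 10^{−1.520} yields log [Ga^3+(aq)] = −1.226, i.e. 0.059 M.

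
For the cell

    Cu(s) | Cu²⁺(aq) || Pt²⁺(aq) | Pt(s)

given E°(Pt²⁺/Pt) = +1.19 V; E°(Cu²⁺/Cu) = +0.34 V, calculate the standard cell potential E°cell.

+0.85 V

By convention the left-hand electrode in cell notation is the anode (oxidation) and the right-hand electrode is the cathode (reduction).
E°cell = E°(right) − E°(left) = +1.19 − (+0.34) = +0.85 V.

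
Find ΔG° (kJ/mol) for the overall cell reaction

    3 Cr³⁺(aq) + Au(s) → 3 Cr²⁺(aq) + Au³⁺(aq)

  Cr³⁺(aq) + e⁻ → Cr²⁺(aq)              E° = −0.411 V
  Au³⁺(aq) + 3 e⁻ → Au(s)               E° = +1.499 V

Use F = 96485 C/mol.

+553 kJ/mol

In the reaction as written Cr³⁺(aq) is reduced, so the Cr³⁺/Cr²⁺ couple is the cathode and Au³⁺/Au is the anode.
E°cell = −0.411 − (+1.499) = −1.910 V; balancing electrons gives n = 3.
ΔG° = −nFE°cell = −(3)(96485)(−1.910) J/mol = +553 kJ/mol.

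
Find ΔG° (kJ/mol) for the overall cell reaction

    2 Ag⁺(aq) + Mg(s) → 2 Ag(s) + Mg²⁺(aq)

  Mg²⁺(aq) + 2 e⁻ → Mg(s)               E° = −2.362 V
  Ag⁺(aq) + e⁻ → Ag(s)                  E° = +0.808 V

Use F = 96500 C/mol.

−612 kJ/mol

In the reaction as written Ag⁺(aq) is reduced, so the Ag⁺/Ag couple is the cathode and Mg²⁺/Mg is the anode.
E°cell = +0.808 − (−2.362) = +3.170 V; balancing electrons gives n = 2.
ΔG° = −nFE°cell = −(2)(96500)(+3.170) J/mol = −612 kJ/mol.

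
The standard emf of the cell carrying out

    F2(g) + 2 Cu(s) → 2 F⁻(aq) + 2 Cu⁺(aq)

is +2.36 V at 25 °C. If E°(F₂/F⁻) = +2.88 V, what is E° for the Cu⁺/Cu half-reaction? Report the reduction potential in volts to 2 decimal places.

+0.52 V

In the reaction as written the F₂/F⁻ couple is reduced (cathode) and Cu⁺/Cu is oxidized (anode), so E°cell = E°(F₂/F⁻) − E°(Cu⁺/Cu).
E°(Cu⁺/Cu) = E°(cathode) − E°cell = +2.88 − (+2.36) = +0.52 V.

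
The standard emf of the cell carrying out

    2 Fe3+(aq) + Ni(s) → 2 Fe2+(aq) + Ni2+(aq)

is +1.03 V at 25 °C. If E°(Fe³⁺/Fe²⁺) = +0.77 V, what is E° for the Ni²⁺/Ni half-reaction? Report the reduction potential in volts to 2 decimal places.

−0.26 V

In the reaction as written the Fe³⁺/Fe²⁺ couple is reduced (cathode) and Ni²⁺/Ni is oxidized (anode), so E°cell = E°(Fe³⁺/Fe²⁺) − E°(Ni²⁺/Ni).
E°(Ni²⁺/Ni) = E°(cathode) − E°cell = +0.77 − (+1.03) = −0.26 V.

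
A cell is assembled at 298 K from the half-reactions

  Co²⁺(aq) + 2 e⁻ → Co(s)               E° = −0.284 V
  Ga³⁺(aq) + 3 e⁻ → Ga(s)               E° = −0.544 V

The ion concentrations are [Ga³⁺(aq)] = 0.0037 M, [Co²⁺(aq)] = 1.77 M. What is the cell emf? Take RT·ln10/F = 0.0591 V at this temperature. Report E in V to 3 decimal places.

The Co²⁺/Co couple has the more positive E°, so it is the cathode; Ga³⁺/Ga is the anode.
E°cell = E°cat − E°an = −0.284 − (−0.544) = +0.260 V; n = 6.
The balanced reaction is 3 Co²⁺(aq) + 2 Ga(s) → 3 Co(s) + 2 Ga³⁺(aq), so Q = [Ga³⁺(aq)]^2 / [Co²⁺(aq)]^3 = 2.47×10^−6 and log Q = −5.608.
Applying E = E° − (RT ln10/nF)·log Q gives +0.260 − (0.0591/6)(−5.608) = +0.315 V.

+0.315 V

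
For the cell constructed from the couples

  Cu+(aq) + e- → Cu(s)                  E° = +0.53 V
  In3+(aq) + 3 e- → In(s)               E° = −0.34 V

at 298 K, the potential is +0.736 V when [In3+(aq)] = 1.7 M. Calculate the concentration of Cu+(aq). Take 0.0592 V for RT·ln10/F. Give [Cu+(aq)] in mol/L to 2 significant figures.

0.0065 M

With Cu⁺/Cu at the cathode and In³⁺/In at the anode, E°cell = +0.53 − (−0.34) = +0.87 V (n = 3).
Rearranging E = E° − (0.0592/n)·log Q gives log Q = 3(+0.87 − (+0.736))/0.0592 = 6.791.
For 3 Cu+(aq) + In(s) → 3 Cu(s) + In3+(aq), the reaction quotient is Q = [In3+(aq)] / [Cu+(aq)]^3.
Solving for the unknown gives log [Cu+(aq)] = −2.187, so [Cu+(aq)] ≈ 0.0065 M.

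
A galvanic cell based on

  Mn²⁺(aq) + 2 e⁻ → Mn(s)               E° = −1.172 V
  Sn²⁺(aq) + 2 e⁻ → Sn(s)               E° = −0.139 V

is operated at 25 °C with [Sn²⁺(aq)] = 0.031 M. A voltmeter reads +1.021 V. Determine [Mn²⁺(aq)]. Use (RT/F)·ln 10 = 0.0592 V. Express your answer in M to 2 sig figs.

0.079 M

Sn²⁺/Sn is the cathode (higher E°); E°cell = −0.139 − (−1.172) = +1.033 V with n = 2.
Since E = E° − (0.0592/n)·log Q, log Q = n(E° − E)/0.0592 = 0.405.
The balanced reaction is Sn²⁺(aq) + Mn(s) → Sn(s) + Mn²⁺(aq), so Q = [Mn²⁺(aq)] / [Sn²⁺(aq)].
Isolating [Mn²⁺(aq)] in Q = 10^{0.405} yields log [Mn²⁺(aq)] = −1.104, i.e. 0.079 M.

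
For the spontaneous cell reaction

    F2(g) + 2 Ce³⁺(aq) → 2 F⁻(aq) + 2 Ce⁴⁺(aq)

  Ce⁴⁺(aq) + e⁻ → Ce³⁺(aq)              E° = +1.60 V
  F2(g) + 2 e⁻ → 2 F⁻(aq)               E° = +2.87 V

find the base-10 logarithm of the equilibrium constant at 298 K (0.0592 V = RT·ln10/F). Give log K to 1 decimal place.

log K = 42.9

The F₂/F⁻ couple is reduced (cathode); E°cell = +2.87 − (+1.60) = +1.27 V with n = 2.
At equilibrium E = 0, so log K = nE°cell / 0.0592 = (2)(+1.27) / 0.0592 = 42.9.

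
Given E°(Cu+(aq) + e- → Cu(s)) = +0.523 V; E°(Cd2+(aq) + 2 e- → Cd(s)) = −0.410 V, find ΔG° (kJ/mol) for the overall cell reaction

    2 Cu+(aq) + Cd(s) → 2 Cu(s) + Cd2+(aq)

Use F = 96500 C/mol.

−180 kJ/mol

In the reaction as written Cu+(aq) is reduced, so the Cu⁺/Cu couple is the cathode and Cd²⁺/Cd is the anode.
E°cell = +0.523 − (−0.410) = +0.933 V; balancing electrons gives n = 2.
ΔG° = −nFE°cell = −(2)(96500)(+0.933) J/mol = −180 kJ/mol.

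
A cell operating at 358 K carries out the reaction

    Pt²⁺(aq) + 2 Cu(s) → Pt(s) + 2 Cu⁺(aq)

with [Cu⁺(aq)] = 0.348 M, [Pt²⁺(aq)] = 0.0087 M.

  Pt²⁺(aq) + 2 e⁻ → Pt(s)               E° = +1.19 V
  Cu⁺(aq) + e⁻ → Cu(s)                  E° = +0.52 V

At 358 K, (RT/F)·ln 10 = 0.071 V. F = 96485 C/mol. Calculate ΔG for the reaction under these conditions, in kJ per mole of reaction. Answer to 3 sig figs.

E°cell = +1.19 − (+0.52) = +0.67 V; the balanced reaction transfers n = 2 electrons.
The reaction quotient is [Cu⁺(aq)]^2 / [Pt²⁺(aq)] = 13.9; by Nernst, E = +0.67 − (0.071/2)(1.144) = +0.6294 V.
Then ΔG = −nFE = −2 × 96485 × +0.6294 J/mol = −121 kJ/mol.

−121 kJ/mol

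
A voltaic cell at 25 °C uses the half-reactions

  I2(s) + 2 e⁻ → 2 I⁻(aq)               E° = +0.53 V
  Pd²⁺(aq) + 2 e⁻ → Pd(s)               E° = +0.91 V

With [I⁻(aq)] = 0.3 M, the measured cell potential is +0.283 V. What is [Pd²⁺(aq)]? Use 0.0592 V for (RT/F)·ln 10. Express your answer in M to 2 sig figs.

0.0059 M

With Pd²⁺/Pd at the cathode and I₂/I⁻ at the anode, E°cell = +0.91 − (+0.53) = +0.38 V (n = 2).
Since E = E° − (0.0592/n)·log Q, log Q = n(E° − E)/0.0592 = 3.277.
For Pd²⁺(aq) + 2 I⁻(aq) → Pd(s) + I2(s), the reaction quotient is Q = 1 / ([Pd²⁺(aq)]·[I⁻(aq)]^2).
Isolating [Pd²⁺(aq)] in Q = 10^{3.277} yields log [Pd²⁺(aq)] = −2.231, i.e. 0.0059 M.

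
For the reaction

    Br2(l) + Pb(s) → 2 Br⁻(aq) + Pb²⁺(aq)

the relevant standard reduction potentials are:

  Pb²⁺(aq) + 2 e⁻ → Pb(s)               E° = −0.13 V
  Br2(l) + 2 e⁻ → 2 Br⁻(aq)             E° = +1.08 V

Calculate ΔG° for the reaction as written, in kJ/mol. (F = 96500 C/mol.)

−234 kJ/mol

In the reaction as written Br2(l) is reduced, so the Br₂/Br⁻ couple is the cathode and Pb²⁺/Pb is the anode.
E°cell = +1.08 − (−0.13) = +1.21 V; balancing electrons gives n = 2.
ΔG° = −nFE°cell = −(2)(96500)(+1.21) J/mol = −234 kJ/mol.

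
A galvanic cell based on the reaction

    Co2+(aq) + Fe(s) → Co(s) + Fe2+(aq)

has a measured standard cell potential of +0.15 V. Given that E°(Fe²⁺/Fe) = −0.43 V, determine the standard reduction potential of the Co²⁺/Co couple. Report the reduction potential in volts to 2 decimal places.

−0.28 V

In the reaction as written the Co²⁺/Co couple is reduced (cathode) and Fe²⁺/Fe is oxidized (anode), so E°cell = E°(Co²⁺/Co) − E°(Fe²⁺/Fe).
E°(Co²⁺/Co) = E°cell + E°(anode) = +0.15 + (−0.43) = −0.28 V.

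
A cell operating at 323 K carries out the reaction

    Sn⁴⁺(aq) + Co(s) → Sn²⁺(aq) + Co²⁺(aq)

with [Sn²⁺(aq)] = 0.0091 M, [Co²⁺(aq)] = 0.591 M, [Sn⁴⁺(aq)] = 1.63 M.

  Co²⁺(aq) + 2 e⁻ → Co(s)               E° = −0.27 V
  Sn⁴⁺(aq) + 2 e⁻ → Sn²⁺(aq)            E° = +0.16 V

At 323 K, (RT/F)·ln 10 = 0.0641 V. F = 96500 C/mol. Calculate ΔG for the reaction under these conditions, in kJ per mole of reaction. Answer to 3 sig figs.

E°cell = +0.16 − (−0.27) = +0.43 V; the balanced reaction transfers n = 2 electrons.
Here Q = ([Sn²⁺(aq)]·[Co²⁺(aq)]) / [Sn⁴⁺(aq)] = 0.0033 (log Q = −2.482), giving E = +0.43 − (0.0641/2)·(−2.482) = +0.5095 V.
Finally ΔG = −nFE = −(2)(96500 C/mol)(+0.5095 V) = −98.3 kJ/mol.

−98.3 kJ/mol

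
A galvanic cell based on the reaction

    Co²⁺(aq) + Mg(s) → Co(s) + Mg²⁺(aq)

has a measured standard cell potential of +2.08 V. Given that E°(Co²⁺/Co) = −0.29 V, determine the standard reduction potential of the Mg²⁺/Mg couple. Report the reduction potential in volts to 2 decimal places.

In the reaction as written the Co²⁺/Co couple is reduced (cathode) and Mg²⁺/Mg is oxidized (anode), so E°cell = E°(Co²⁺/Co) − E°(Mg²⁺/Mg).
E°(Mg²⁺/Mg) = E°(cathode) − E°cell = −0.29 − (+2.08) = −2.37 V.

−2.37 V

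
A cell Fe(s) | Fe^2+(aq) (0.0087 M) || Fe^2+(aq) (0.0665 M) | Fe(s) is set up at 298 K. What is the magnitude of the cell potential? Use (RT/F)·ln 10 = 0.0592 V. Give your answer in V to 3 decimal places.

0.026 V

For a concentration cell E°cell = 0, since both electrodes use the same couple.
The compartment with the higher Fe^2+(aq) concentration (0.0665 M) acts as the cathode; ions are reduced there and produced at the dilute (0.0087 M) anode.
With n = 2, Ecell = −(0.0592/2)·log([dilute]/[conc]) = −(0.0592/2)·log(0.0087/0.0665) = +0.026 V.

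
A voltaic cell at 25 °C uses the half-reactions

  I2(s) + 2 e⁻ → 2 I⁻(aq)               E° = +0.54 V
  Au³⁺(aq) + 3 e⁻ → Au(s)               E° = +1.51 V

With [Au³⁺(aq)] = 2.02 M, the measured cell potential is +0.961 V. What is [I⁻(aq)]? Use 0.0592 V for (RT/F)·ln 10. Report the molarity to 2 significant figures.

Au³⁺/Au is the cathode (higher E°); E°cell = +1.51 − (+0.54) = +0.97 V with n = 6.
Since E = E° − (0.0592/n)·log Q, log Q = n(E° − E)/0.0592 = 0.912.
Balancing electrons gives 2 Au³⁺(aq) + 6 I⁻(aq) → 2 Au(s) + 3 I2(s); thus Q = 1 / ([Au³⁺(aq)]^2·[I⁻(aq)]^6).
Isolating [I⁻(aq)] in Q = 10^{0.912} yields log [I⁻(aq)] = −0.254, i.e. 0.56 M.

0.56 M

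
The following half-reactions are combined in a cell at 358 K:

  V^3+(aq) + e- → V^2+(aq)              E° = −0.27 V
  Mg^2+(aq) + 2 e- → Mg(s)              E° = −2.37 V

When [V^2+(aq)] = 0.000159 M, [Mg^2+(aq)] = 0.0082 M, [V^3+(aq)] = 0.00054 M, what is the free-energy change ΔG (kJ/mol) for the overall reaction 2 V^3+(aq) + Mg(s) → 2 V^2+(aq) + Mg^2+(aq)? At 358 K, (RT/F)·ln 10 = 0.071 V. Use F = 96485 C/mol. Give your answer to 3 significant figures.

E°cell = −0.27 − (−2.37) = +2.10 V; the balanced reaction transfers n = 2 electrons.
The reaction quotient is ([V^2+(aq)]^2·[Mg^2+(aq)]) / [V^3+(aq)]^2 = 0.000711; by Nernst, E = +2.10 − (0.071/2)(−3.148) = +2.2118 V.
Finally ΔG = −nFE = −(2)(96485 C/mol)(+2.2118 V) = −427 kJ/mol.

−427 kJ/mol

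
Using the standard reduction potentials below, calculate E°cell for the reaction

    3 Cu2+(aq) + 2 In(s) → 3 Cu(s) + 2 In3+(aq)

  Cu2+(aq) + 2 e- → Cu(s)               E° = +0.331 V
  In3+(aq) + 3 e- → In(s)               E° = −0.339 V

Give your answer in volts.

+0.670 V

Cu2+(aq) gains electrons, so the Cu²⁺/Cu couple is the cathode; the In³⁺/In couple is the anode.
E°cell = E°(cathode) − E°(anode) = +0.331 − (−0.339) = +0.670 V.
The positive value indicates the reaction is spontaneous as written.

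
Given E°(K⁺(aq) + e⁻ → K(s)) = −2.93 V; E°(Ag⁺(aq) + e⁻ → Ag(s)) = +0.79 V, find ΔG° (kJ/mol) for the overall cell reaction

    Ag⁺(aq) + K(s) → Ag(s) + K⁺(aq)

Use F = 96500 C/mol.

−359 kJ/mol

In the reaction as written Ag⁺(aq) is reduced, so the Ag⁺/Ag couple is the cathode and K⁺/K is the anode.
E°cell = +0.79 − (−2.93) = +3.72 V; balancing electrons gives n = 1.
ΔG° = −nFE°cell = −(1)(96500)(+3.72) J/mol = −359 kJ/mol.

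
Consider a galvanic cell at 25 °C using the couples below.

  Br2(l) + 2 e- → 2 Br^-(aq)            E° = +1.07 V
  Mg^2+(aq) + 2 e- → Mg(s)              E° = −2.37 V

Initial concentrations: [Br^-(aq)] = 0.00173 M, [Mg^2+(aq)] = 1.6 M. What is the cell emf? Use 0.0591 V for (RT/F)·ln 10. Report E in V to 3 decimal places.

+3.597 V

Since E°(Br₂/Br⁻) > E°(Mg²⁺/Mg), Br₂/Br⁻ serves as the cathode.
E°cell = +1.07 − (−2.37) = +3.44 V, with n = 2 electrons transferred.
Balancing gives Br2(l) + Mg(s) → 2 Br^-(aq) + Mg^2+(aq); hence Q = [Br^-(aq)]^2·[Mg^2+(aq)] = 4.79×10^−6 (log Q = −5.320).
By the Nernst equation, E = +3.44 − (0.0591/2)·(−5.320) = +3.597 V.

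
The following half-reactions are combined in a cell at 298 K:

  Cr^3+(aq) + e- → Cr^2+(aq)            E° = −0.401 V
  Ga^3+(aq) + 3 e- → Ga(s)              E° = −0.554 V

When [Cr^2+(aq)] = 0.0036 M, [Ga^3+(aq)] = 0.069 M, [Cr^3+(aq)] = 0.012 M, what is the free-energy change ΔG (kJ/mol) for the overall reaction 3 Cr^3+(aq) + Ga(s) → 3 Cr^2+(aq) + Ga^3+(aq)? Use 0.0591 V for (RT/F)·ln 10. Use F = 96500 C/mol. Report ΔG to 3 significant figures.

E°cell = −0.401 − (−0.554) = +0.153 V; the balanced reaction transfers n = 3 electrons.
Here Q = ([Cr^2+(aq)]^3·[Ga^3+(aq)]) / [Cr^3+(aq)]^3 = 0.00186 (log Q = −2.730), giving E = +0.153 − (0.0591/3)·(−2.730) = +0.2068 V.
ΔG = −nFE = −(3)(96500)(+0.2068) J/mol = −59.9 kJ/mol.

−59.9 kJ/mol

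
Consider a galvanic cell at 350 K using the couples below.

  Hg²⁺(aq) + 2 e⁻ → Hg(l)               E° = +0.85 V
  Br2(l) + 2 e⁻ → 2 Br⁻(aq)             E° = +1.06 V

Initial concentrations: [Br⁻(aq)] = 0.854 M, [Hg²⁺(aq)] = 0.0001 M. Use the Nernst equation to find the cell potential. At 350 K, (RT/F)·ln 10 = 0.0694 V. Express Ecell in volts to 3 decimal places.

+0.354 V

The Br₂/Br⁻ couple has the more positive E°, so it is the cathode; Hg²⁺/Hg is the anode.
E°cell = +1.06 − (+0.85) = +0.21 V, with n = 2 electrons transferred.
Balancing gives Br2(l) + Hg(l) → 2 Br⁻(aq) + Hg²⁺(aq); hence Q = [Br⁻(aq)]^2·[Hg²⁺(aq)] = 7.29×10^−5 (log Q = −4.137).
By the Nernst equation, E = +0.21 − (0.0694/2)·(−4.137) = +0.354 V.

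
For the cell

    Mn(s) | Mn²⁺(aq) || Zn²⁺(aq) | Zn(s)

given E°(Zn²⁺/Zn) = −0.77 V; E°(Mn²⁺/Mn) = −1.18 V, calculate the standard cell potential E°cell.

+0.41 V

By convention the left-hand electrode in cell notation is the anode (oxidation) and the right-hand electrode is the cathode (reduction).
E°cell = E°(right) − E°(left) = −0.77 − (−1.18) = +0.41 V.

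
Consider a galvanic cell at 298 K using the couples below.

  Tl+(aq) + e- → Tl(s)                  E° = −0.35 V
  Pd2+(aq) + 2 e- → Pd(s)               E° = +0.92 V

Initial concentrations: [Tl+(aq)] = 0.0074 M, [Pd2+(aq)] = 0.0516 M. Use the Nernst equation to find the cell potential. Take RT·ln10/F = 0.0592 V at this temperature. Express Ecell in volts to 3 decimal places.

Pd²⁺/Pd is reduced (cathode, E° = +0.92 V) and Tl⁺/Tl is oxidized (anode).
E°cell = +0.92 − (−0.35) = +1.27 V, with n = 2 electrons transferred.
Balancing gives Pd2+(aq) + 2 Tl(s) → Pd(s) + 2 Tl+(aq); hence Q = [Tl+(aq)]^2 / [Pd2+(aq)] = 0.00106 (log Q = −2.974).
E = E° − (0.0592/n)·log Q = +1.27 − (0.0592/2)(−2.974) = +1.358 V.

+1.358 V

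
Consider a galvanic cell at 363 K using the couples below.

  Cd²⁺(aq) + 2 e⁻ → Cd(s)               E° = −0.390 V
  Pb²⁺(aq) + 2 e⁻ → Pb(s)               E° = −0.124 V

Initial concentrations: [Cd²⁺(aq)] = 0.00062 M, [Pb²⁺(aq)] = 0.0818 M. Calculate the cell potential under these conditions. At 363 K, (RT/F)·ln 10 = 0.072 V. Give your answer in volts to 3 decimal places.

The Pb²⁺/Pb couple has the more positive E°, so it is the cathode; Cd²⁺/Cd is the anode.
E°cell = E°cat − E°an = −0.124 − (−0.390) = +0.266 V; n = 2.
For the overall reaction Pb²⁺(aq) + Cd(s) → Pb(s) + Cd²⁺(aq), Q = [Cd²⁺(aq)] / [Pb²⁺(aq)] = 0.00758, giving log Q = −2.120.
E = E° − (0.072/n)·log Q = +0.266 − (0.072/2)(−2.120) = +0.342 V.

+0.342 V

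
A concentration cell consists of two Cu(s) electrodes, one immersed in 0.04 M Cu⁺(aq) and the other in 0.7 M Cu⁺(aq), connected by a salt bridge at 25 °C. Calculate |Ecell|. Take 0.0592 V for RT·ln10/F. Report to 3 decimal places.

For a concentration cell E°cell = 0, since both electrodes use the same couple.
The compartment with the higher Cu⁺(aq) concentration (0.7 M) acts as the cathode; ions are reduced there and produced at the dilute (0.04 M) anode.
With n = 1, Ecell = −(0.0592/1)·log([dilute]/[conc]) = −(0.0592/1)·log(0.04/0.7) = +0.074 V.

0.074 V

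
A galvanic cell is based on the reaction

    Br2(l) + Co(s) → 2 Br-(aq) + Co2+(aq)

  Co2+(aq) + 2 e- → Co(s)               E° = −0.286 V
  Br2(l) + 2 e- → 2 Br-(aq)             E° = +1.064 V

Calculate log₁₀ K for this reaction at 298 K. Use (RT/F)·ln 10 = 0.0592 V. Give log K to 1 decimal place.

log K = 45.6

The Br₂/Br⁻ couple is reduced (cathode); E°cell = +1.064 − (−0.286) = +1.350 V with n = 2.
At equilibrium E = 0, so log K = nE°cell / 0.0592 = (2)(+1.350) / 0.0592 = 45.6.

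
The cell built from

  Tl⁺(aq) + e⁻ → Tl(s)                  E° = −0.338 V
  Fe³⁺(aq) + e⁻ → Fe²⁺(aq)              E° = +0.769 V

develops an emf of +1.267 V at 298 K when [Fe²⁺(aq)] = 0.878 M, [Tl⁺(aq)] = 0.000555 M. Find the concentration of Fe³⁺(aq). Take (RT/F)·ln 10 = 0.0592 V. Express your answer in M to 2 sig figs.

0.25 M

With Fe³⁺/Fe²⁺ at the cathode and Tl⁺/Tl at the anode, E°cell = +0.769 − (−0.338) = +1.107 V (n = 1).
Rearranging E = E° − (0.0592/n)·log Q gives log Q = 1(+1.107 − (+1.267))/0.0592 = −2.703.
Balancing electrons gives Fe³⁺(aq) + Tl(s) → Fe²⁺(aq) + Tl⁺(aq); thus Q = ([Fe²⁺(aq)]·[Tl⁺(aq)]) / [Fe³⁺(aq)].
Isolating [Fe³⁺(aq)] in Q = 10^{−2.703} yields log [Fe³⁺(aq)] = −0.609, i.e. 0.25 M.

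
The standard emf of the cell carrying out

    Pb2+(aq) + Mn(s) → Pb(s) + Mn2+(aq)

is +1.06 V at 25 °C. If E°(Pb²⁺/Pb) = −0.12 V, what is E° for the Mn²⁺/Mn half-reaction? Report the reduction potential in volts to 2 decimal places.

In the reaction as written the Pb²⁺/Pb couple is reduced (cathode) and Mn²⁺/Mn is oxidized (anode), so E°cell = E°(Pb²⁺/Pb) − E°(Mn²⁺/Mn).
E°(Mn²⁺/Mn) = E°(cathode) − E°cell = −0.12 − (+1.06) = −1.18 V.

−1.18 V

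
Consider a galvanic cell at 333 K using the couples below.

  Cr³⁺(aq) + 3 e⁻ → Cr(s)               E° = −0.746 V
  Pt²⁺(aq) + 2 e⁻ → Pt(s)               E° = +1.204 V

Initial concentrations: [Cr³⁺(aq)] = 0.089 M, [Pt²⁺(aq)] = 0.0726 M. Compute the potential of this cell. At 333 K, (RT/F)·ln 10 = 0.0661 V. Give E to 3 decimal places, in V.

Pt²⁺/Pt is reduced (cathode, E° = +1.204 V) and Cr³⁺/Cr is oxidized (anode).
E°cell = E°cat − E°an = +1.204 − (−0.746) = +1.950 V; n = 6.
For the overall reaction 3 Pt²⁺(aq) + 2 Cr(s) → 3 Pt(s) + 2 Cr³⁺(aq), Q = [Cr³⁺(aq)]^2 / [Pt²⁺(aq)]^3 = 20.7, giving log Q = 1.316.
By the Nernst equation, E = +1.950 − (0.0661/6)·(1.316) = +1.936 V.

+1.936 V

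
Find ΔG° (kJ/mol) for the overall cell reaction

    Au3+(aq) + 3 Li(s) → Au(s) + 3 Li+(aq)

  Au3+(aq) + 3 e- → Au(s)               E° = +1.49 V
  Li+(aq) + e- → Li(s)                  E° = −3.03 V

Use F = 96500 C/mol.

In the reaction as written Au3+(aq) is reduced, so the Au³⁺/Au couple is the cathode and Li⁺/Li is the anode.
E°cell = +1.49 − (−3.03) = +4.52 V; balancing electrons gives n = 3.
ΔG° = −nFE°cell = −(3)(96500)(+4.52) J/mol = −1309 kJ/mol.

−1309 kJ/mol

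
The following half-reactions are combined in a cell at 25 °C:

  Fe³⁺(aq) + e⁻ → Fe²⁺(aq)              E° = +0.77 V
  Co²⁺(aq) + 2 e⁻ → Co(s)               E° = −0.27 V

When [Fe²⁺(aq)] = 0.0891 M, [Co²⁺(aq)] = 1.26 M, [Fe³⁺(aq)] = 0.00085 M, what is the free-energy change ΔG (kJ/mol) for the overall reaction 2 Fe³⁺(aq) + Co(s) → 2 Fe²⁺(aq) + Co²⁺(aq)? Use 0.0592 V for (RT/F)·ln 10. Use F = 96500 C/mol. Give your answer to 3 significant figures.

−177 kJ/mol

E°cell = +0.77 − (−0.27) = +1.04 V; the balanced reaction transfers n = 2 electrons.
Here Q = ([Fe²⁺(aq)]^2·[Co²⁺(aq)]) / [Fe³⁺(aq)]^2 = 1.38×10^4 (log Q = 4.141), giving E = +1.04 − (0.0592/2)·(4.141) = +0.9174 V.
Finally ΔG = −nFE = −(2)(96500 C/mol)(+0.9174 V) = −177 kJ/mol.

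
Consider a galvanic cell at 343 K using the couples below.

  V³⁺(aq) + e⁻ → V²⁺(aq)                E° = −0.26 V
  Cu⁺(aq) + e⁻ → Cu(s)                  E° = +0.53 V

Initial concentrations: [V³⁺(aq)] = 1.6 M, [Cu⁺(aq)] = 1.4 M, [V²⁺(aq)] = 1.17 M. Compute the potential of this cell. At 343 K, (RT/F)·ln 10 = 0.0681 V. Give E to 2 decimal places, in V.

The Cu⁺/Cu couple has the more positive E°, so it is the cathode; V³⁺/V²⁺ is the anode.
E°cell = +0.53 − (−0.26) = +0.79 V, with n = 1 electron transferred.
The balanced reaction is Cu⁺(aq) + V²⁺(aq) → Cu(s) + V³⁺(aq), so Q = [V³⁺(aq)] / ([Cu⁺(aq)]·[V²⁺(aq)]) = 0.977 and log Q = −0.010.
By the Nernst equation, E = +0.79 − (0.0681/1)·(−0.010) = +0.79 V.

+0.79 V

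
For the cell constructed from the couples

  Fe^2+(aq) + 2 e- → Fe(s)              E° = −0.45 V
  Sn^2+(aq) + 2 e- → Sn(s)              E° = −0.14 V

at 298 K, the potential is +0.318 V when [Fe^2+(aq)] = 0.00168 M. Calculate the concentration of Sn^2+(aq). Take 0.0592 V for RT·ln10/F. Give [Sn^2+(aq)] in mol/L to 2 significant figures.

The Sn²⁺/Sn couple has the larger reduction potential, so it is the cathode: E°cell = −0.14 − (−0.45) = +0.31 V and n = 2.
Since E = E° − (0.0592/n)·log Q, log Q = n(E° − E)/0.0592 = −0.270.
For Sn^2+(aq) + Fe(s) → Sn(s) + Fe^2+(aq), the reaction quotient is Q = [Fe^2+(aq)] / [Sn^2+(aq)].
Solving for the unknown gives log [Sn^2+(aq)] = −2.505, so [Sn^2+(aq)] ≈ 0.0031 M.

0.0031 M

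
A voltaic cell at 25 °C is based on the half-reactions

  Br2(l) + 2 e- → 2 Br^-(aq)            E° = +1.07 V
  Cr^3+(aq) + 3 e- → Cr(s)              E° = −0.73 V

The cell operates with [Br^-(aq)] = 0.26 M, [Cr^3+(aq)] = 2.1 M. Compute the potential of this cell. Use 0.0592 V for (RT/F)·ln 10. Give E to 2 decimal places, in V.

Br₂/Br⁻ is reduced (cathode, E° = +1.07 V) and Cr³⁺/Cr is oxidized (anode).
E°cell = E°cat − E°an = +1.07 − (−0.73) = +1.80 V; n = 6.
The balanced reaction is 3 Br2(l) + 2 Cr(s) → 6 Br^-(aq) + 2 Cr^3+(aq), so Q = [Br^-(aq)]^6·[Cr^3+(aq)]^2 = 0.00136 and log Q = −2.866.
By the Nernst equation, E = +1.80 − (0.0592/6)·(−2.866) = +1.83 V.

+1.83 V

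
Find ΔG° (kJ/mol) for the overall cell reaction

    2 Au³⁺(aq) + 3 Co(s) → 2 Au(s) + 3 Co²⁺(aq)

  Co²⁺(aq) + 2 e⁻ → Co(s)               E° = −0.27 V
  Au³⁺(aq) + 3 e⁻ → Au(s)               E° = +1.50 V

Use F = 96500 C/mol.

−1025 kJ/mol

In the reaction as written Au³⁺(aq) is reduced, so the Au³⁺/Au couple is the cathode and Co²⁺/Co is the anode.
E°cell = +1.50 − (−0.27) = +1.77 V; balancing electrons gives n = 6.
ΔG° = −nFE°cell = −(6)(96500)(+1.77) J/mol = −1025 kJ/mol.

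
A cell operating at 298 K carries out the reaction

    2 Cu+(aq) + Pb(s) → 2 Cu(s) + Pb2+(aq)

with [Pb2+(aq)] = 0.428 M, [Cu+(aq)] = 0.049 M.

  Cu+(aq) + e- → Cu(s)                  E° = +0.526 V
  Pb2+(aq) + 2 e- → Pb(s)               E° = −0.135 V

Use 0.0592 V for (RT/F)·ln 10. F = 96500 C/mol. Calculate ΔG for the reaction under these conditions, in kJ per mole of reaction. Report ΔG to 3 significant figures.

−115 kJ/mol

E°cell = +0.526 − (−0.135) = +0.661 V; the balanced reaction transfers n = 2 electrons.
The reaction quotient is [Pb2+(aq)] / [Cu+(aq)]^2 = 178; by Nernst, E = +0.661 − (0.0592/2)(2.251) = +0.5944 V.
Then ΔG = −nFE = −2 × 96500 × +0.5944 J/mol = −115 kJ/mol.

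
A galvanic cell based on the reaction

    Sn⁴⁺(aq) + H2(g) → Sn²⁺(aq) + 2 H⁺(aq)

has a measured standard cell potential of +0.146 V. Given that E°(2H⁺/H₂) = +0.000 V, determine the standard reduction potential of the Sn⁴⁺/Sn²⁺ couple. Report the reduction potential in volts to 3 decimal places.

+0.146 V

In the reaction as written the Sn⁴⁺/Sn²⁺ couple is reduced (cathode) and 2H⁺/H₂ is oxidized (anode), so E°cell = E°(Sn⁴⁺/Sn²⁺) − E°(2H⁺/H₂).
E°(Sn⁴⁺/Sn²⁺) = E°cell + E°(anode) = +0.146 + (+0.000) = +0.146 V.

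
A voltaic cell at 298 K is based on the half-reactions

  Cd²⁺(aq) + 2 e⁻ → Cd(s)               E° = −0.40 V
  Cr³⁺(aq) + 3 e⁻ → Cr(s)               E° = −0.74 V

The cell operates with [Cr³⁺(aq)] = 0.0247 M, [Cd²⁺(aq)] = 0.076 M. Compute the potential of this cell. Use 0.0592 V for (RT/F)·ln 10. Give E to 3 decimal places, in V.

The Cd²⁺/Cd couple has the more positive E°, so it is the cathode; Cr³⁺/Cr is the anode.
The standard potential is −0.40 − (−0.74) = +0.34 V and the balanced reaction transfers n = 6 electrons.
Balancing gives 3 Cd²⁺(aq) + 2 Cr(s) → 3 Cd(s) + 2 Cr³⁺(aq); hence Q = [Cr³⁺(aq)]^2 / [Cd²⁺(aq)]^3 = 1.39 (log Q = 0.143).
E = E° − (0.0592/n)·log Q = +0.34 − (0.0592/6)(0.143) = +0.339 V.

+0.339 V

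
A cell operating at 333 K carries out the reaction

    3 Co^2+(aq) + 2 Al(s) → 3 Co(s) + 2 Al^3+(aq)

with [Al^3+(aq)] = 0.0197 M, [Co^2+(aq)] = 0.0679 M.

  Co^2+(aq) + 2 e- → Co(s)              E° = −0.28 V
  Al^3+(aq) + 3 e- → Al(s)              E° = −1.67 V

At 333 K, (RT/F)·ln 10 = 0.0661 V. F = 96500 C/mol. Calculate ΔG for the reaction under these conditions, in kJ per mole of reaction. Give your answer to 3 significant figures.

−804 kJ/mol

E°cell = −0.28 − (−1.67) = +1.39 V; the balanced reaction transfers n = 6 electrons.
Here Q = [Al^3+(aq)]^2 / [Co^2+(aq)]^3 = 1.24 (log Q = 0.093), giving E = +1.39 − (0.0661/6)·(0.093) = +1.3890 V.
ΔG = −nFE = −(6)(96500)(+1.3890) J/mol = −804 kJ/mol.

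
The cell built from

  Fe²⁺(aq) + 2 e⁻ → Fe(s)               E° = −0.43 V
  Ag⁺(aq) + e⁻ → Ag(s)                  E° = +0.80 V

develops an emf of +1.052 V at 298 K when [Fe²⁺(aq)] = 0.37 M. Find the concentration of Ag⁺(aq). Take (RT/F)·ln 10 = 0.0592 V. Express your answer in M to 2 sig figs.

0.00060 M

Ag⁺/Ag is the cathode (higher E°); E°cell = +0.80 − (−0.43) = +1.23 V with n = 2.
From the Nernst equation, log Q = n(E° − E)/0.0592 = 2·(+1.23 − (+1.052))/0.0592 = 6.014.
Balancing electrons gives 2 Ag⁺(aq) + Fe(s) → 2 Ag(s) + Fe²⁺(aq); thus Q = [Fe²⁺(aq)] / [Ag⁺(aq)]^2.
Solving for the unknown gives log [Ag⁺(aq)] = −3.223, so [Ag⁺(aq)] ≈ 0.00060 M.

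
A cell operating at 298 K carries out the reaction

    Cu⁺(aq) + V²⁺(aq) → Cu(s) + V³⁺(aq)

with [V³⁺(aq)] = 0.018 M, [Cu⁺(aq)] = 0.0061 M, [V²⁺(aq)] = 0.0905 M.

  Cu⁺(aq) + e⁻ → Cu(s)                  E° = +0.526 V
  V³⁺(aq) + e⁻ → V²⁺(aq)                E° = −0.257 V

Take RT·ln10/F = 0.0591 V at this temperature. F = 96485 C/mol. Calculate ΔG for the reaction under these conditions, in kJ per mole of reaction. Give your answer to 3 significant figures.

E°cell = +0.526 − (−0.257) = +0.783 V; the balanced reaction transfers n = 1 electron.
The reaction quotient is [V³⁺(aq)] / ([Cu⁺(aq)]·[V²⁺(aq)]) = 32.6; by Nernst, E = +0.783 − (0.0591/1)(1.513) = +0.6936 V.
ΔG = −nFE = −(1)(96485)(+0.6936) J/mol = −66.9 kJ/mol.

−66.9 kJ/mol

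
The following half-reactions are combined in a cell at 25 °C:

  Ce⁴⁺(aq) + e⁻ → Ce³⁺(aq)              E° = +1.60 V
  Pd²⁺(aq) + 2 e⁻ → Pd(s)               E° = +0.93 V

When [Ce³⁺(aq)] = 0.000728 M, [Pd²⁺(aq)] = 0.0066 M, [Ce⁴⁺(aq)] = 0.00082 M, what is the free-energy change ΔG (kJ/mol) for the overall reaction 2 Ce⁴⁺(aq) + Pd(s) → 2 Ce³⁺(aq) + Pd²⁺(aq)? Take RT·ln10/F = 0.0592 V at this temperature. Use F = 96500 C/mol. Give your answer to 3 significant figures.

−142 kJ/mol

The standard cell potential is +1.60 − (+0.93) = +0.67 V, with n = 2 electrons in the balanced equation.
Q = ([Ce³⁺(aq)]^2·[Pd²⁺(aq)]) / [Ce⁴⁺(aq)]^2 = 0.0052, so log Q = −2.284 and E = +0.67 − (0.0592/2)(−2.284) = +0.7376 V.
ΔG = −nFE = −(2)(96500)(+0.7376) J/mol = −142 kJ/mol.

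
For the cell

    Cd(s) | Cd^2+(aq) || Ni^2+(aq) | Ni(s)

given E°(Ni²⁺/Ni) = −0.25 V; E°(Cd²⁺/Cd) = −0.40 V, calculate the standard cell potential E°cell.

+0.15 V

By convention the left-hand electrode in cell notation is the anode (oxidation) and the right-hand electrode is the cathode (reduction).
E°cell = E°(right) − E°(left) = −0.25 − (−0.40) = +0.15 V.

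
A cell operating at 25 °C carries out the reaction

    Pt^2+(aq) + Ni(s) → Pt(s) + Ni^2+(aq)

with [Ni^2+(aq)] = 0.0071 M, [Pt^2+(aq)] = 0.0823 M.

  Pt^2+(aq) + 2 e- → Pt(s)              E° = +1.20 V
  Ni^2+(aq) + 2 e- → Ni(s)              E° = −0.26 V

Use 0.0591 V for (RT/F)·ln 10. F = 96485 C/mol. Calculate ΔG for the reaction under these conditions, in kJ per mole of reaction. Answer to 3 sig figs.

−288 kJ/mol

The standard cell potential is +1.20 − (−0.26) = +1.46 V, with n = 2 electrons in the balanced equation.
The reaction quotient is [Ni^2+(aq)] / [Pt^2+(aq)] = 0.0863; by Nernst, E = +1.46 − (0.0591/2)(−1.064) = +1.4914 V.
Finally ΔG = −nFE = −(2)(96485 C/mol)(+1.4914 V) = −288 kJ/mol.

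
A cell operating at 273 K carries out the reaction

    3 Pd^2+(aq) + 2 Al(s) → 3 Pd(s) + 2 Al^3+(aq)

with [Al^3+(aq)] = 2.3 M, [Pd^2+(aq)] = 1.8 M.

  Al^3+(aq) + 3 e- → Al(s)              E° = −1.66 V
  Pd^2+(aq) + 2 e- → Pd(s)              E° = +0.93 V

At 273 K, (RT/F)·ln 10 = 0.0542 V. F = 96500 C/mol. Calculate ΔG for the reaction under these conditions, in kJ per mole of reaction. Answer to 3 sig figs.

−1500 kJ/mol

E°cell = +0.93 − (−1.66) = +2.59 V; the balanced reaction transfers n = 6 electrons.
Q = [Al^3+(aq)]^2 / [Pd^2+(aq)]^3 = 0.907, so log Q = −0.042 and E = +2.59 − (0.0542/6)(−0.042) = +2.5904 V.
Then ΔG = −nFE = −6 × 96500 × +2.5904 J/mol = −1500 kJ/mol.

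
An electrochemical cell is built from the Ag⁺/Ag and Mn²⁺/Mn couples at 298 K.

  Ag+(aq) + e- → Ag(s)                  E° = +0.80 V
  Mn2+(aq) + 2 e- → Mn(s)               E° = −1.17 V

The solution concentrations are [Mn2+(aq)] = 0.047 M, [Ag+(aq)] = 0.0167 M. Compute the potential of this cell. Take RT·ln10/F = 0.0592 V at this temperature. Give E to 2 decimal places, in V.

Since E°(Ag⁺/Ag) > E°(Mn²⁺/Mn), Ag⁺/Ag serves as the cathode.
E°cell = E°cat − E°an = +0.80 − (−1.17) = +1.97 V; n = 2.
The balanced reaction is 2 Ag+(aq) + Mn(s) → 2 Ag(s) + Mn2+(aq), so Q = [Mn2+(aq)] / [Ag+(aq)]^2 = 169 and log Q = 2.227.
E = E° − (0.0592/n)·log Q = +1.97 − (0.0592/2)(2.227) = +1.90 V.

+1.90 V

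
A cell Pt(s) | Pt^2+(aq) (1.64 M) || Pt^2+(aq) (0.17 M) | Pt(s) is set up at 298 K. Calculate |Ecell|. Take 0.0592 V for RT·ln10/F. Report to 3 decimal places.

For a concentration cell E°cell = 0, since both electrodes use the same couple.
The compartment with the higher Pt^2+(aq) concentration (1.64 M) acts as the cathode; ions are reduced there and produced at the dilute (0.17 M) anode.
With n = 2, Ecell = −(0.0592/2)·log([dilute]/[conc]) = −(0.0592/2)·log(0.17/1.64) = +0.029 V.

0.029 V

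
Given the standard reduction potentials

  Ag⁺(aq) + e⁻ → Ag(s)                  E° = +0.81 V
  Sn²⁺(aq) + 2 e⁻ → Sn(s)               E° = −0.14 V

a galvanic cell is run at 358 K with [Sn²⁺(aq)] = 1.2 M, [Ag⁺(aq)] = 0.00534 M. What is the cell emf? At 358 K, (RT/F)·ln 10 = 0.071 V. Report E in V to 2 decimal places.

+0.79 V

Since E°(Ag⁺/Ag) > E°(Sn²⁺/Sn), Ag⁺/Ag serves as the cathode.
E°cell = +0.81 − (−0.14) = +0.95 V, with n = 2 electrons transferred.
For the overall reaction 2 Ag⁺(aq) + Sn(s) → 2 Ag(s) + Sn²⁺(aq), Q = [Sn²⁺(aq)] / [Ag⁺(aq)]^2 = 4.21×10^4, giving log Q = 4.624.
By the Nernst equation, E = +0.95 − (0.071/2)·(4.624) = +0.79 V.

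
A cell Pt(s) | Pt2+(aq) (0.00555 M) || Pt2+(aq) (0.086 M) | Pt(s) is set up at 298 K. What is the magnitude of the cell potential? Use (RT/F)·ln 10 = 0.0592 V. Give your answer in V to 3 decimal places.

0.035 V

For a concentration cell E°cell = 0, since both electrodes use the same couple.
The compartment with the higher Pt2+(aq) concentration (0.086 M) acts as the cathode; ions are reduced there and produced at the dilute (0.00555 M) anode.
With n = 2, Ecell = −(0.0592/2)·log([dilute]/[conc]) = −(0.0592/2)·log(0.00555/0.086) = +0.035 V.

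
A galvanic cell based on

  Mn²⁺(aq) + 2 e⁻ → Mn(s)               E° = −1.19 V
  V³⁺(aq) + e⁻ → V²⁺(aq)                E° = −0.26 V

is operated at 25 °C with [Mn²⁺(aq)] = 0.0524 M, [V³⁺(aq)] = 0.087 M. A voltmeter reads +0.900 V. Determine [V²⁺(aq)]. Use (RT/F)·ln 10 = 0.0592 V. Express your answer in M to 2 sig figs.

1.2 M

The V³⁺/V²⁺ couple has the larger reduction potential, so it is the cathode: E°cell = −0.26 − (−1.19) = +0.93 V and n = 2.
From the Nernst equation, log Q = n(E° − E)/0.0592 = 2·(+0.93 − (+0.900))/0.0592 = 1.014.
Balancing electrons gives 2 V³⁺(aq) + Mn(s) → 2 V²⁺(aq) + Mn²⁺(aq); thus Q = ([V²⁺(aq)]^2·[Mn²⁺(aq)]) / [V³⁺(aq)]^2.
Substituting the known concentrations and solving, log [V²⁺(aq)] = 0.087 and [V²⁺(aq)] = 1.2 M.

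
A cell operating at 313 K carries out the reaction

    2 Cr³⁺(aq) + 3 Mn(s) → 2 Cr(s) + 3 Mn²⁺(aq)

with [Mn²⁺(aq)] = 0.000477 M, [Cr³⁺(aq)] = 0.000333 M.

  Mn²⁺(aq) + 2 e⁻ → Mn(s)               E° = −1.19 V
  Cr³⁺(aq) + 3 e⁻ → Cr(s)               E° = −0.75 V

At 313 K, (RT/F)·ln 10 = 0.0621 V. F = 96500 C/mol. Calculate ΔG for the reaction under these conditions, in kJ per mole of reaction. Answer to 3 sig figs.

With Cr³⁺/Cr reduced at the cathode, E°cell = −0.75 − (−1.19) = +0.44 V and n = 6.
The reaction quotient is [Mn²⁺(aq)]^3 / [Cr³⁺(aq)]^2 = 0.000979; by Nernst, E = +0.44 − (0.0621/6)(−3.009) = +0.4711 V.
Finally ΔG = −nFE = −(6)(96500 C/mol)(+0.4711 V) = −273 kJ/mol.

−273 kJ/mol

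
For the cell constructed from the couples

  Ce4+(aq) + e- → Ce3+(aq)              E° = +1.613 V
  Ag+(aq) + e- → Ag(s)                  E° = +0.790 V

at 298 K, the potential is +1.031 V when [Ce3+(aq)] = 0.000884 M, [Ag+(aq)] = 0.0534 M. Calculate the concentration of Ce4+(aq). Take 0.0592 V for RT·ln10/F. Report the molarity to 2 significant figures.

0.15 M

Ce⁴⁺/Ce³⁺ is the cathode (higher E°); E°cell = +1.613 − (+0.790) = +0.823 V with n = 1.
Since E = E° − (0.0592/n)·log Q, log Q = n(E° − E)/0.0592 = −3.514.
Balancing electrons gives Ce4+(aq) + Ag(s) → Ce3+(aq) + Ag+(aq); thus Q = ([Ce3+(aq)]·[Ag+(aq)]) / [Ce4+(aq)].
Isolating [Ce4+(aq)] in Q = 10^{−3.514} yields log [Ce4+(aq)] = −0.812, i.e. 0.15 M.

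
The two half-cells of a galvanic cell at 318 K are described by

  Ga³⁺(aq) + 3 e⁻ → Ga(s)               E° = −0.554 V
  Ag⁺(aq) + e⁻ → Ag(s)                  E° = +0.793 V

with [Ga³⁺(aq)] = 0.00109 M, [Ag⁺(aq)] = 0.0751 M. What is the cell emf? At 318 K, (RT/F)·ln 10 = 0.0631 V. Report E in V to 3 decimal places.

Ag⁺/Ag is reduced (cathode, E° = +0.793 V) and Ga³⁺/Ga is oxidized (anode).
E°cell = E°cat − E°an = +0.793 − (−0.554) = +1.347 V; n = 3.
Balancing gives 3 Ag⁺(aq) + Ga(s) → 3 Ag(s) + Ga³⁺(aq); hence Q = [Ga³⁺(aq)] / [Ag⁺(aq)]^3 = 2.57 (log Q = 0.411).
Applying E = E° − (RT ln10/nF)·log Q gives +1.347 − (0.0631/3)(0.411) = +1.338 V.

+1.338 V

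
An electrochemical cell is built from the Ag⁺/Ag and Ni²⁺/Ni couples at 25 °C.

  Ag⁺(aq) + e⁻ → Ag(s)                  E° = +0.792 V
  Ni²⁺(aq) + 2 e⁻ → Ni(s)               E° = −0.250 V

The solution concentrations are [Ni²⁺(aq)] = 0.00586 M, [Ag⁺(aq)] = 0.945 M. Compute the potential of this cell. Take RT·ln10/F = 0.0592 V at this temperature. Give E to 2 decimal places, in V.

+1.11 V

Since E°(Ag⁺/Ag) > E°(Ni²⁺/Ni), Ag⁺/Ag serves as the cathode.
The standard potential is +0.792 − (−0.250) = +1.042 V and the balanced reaction transfers n = 2 electrons.
For the overall reaction 2 Ag⁺(aq) + Ni(s) → 2 Ag(s) + Ni²⁺(aq), Q = [Ni²⁺(aq)] / [Ag⁺(aq)]^2 = 0.00656, giving log Q = −2.183.
By the Nernst equation, E = +1.042 − (0.0592/2)·(−2.183) = +1.11 V.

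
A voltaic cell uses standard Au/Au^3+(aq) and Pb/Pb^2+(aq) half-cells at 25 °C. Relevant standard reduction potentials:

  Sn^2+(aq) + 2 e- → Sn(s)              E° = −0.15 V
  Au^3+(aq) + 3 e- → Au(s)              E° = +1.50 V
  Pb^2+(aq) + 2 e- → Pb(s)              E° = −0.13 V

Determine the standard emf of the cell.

+1.63 V

Of the two couples in this cell, the one with the more positive reduction potential is reduced at the cathode: here that is Au³⁺/Au (+1.50 V); Pb²⁺/Pb (−0.13 V) is the anode.
E°cell = E°(cathode) − E°(anode) = +1.50 − (−0.13) = +1.63 V.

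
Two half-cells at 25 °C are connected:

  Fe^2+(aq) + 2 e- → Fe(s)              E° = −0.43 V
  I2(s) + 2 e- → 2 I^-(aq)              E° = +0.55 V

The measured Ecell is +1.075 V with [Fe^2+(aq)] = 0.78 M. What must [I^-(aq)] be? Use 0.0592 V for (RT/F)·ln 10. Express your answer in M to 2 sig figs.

0.028 M

With I₂/I⁻ at the cathode and Fe²⁺/Fe at the anode, E°cell = +0.55 − (−0.43) = +0.98 V (n = 2).
Since E = E° − (0.0592/n)·log Q, log Q = n(E° − E)/0.0592 = −3.209.
The balanced reaction is I2(s) + Fe(s) → 2 I^-(aq) + Fe^2+(aq), so Q = [I^-(aq)]^2·[Fe^2+(aq)].
Isolating [I^-(aq)] in Q = 10^{−3.209} yields log [I^-(aq)] = −1.551, i.e. 0.028 M.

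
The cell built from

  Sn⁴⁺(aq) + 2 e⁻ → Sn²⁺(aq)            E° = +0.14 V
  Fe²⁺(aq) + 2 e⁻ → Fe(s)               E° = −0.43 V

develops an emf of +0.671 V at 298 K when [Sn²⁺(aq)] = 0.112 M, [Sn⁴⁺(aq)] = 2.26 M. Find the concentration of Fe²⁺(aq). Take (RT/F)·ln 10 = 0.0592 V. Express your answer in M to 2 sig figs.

0.0078 M

The Sn⁴⁺/Sn²⁺ couple has the larger reduction potential, so it is the cathode: E°cell = +0.14 − (−0.43) = +0.57 V and n = 2.
From the Nernst equation, log Q = n(E° − E)/0.0592 = 2·(+0.57 − (+0.671))/0.0592 = −3.412.
Balancing electrons gives Sn⁴⁺(aq) + Fe(s) → Sn²⁺(aq) + Fe²⁺(aq); thus Q = ([Sn²⁺(aq)]·[Fe²⁺(aq)]) / [Sn⁴⁺(aq)].
Isolating [Fe²⁺(aq)] in Q = 10^{−3.412} yields log [Fe²⁺(aq)] = −2.107, i.e. 0.0078 M.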